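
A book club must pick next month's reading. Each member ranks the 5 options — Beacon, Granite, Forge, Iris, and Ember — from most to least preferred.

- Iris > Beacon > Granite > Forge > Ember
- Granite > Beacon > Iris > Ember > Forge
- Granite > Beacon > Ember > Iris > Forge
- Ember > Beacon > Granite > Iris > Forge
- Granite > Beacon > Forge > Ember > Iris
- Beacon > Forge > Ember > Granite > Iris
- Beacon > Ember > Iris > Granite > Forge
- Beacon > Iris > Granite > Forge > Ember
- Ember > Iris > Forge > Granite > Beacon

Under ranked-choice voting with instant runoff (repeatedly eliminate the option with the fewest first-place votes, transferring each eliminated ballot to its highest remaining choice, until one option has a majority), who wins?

Beacon

Round 1: Beacon 3, Granite 3, Ember 2, Iris 1, Forge 0. Forge has the fewest and is eliminated.
Round 2: Beacon 3, Granite 3, Ember 2, Iris 1. Iris has the fewest and is eliminated.
Round 3: Beacon 4, Granite 3, Ember 2. Ember has the fewest and is eliminated.
Round 4: Beacon 5, Granite 4. Beacon has a majority.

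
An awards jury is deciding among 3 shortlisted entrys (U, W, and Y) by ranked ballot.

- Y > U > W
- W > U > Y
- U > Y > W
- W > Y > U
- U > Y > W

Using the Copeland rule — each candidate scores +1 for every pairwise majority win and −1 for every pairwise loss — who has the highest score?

Pairwise results:
  U vs W: U wins 3–2.
  U vs Y: U wins 3–2.
  W vs Y: Y wins 3–2.
Copeland scores (wins − losses):
  U: 2 − 0 = 2
  W: 0 − 2 = -2
  Y: 1 − 1 = 0
U has the best Copeland score.

U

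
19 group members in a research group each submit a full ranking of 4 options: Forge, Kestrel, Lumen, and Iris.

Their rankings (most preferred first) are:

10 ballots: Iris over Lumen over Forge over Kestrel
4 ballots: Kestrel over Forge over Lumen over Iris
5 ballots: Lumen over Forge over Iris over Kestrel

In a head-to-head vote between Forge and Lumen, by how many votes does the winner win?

Ballots ranking Forge above Lumen: 4.
Ballots ranking Lumen above Forge: 10+5 = 15.
Lumen wins 15–4, a margin of 11.

11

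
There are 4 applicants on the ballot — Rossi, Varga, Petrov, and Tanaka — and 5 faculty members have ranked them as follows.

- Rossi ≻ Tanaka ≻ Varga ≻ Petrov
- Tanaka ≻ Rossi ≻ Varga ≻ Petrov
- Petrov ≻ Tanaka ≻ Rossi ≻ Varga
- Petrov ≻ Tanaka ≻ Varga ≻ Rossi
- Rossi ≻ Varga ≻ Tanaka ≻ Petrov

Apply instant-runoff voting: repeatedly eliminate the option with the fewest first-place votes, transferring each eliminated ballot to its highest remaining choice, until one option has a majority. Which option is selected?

Rossi

Round 1: Rossi 2, Petrov 2, Tanaka 1, Varga 0. Varga has the fewest and is eliminated.
Round 2: Rossi 2, Petrov 2, Tanaka 1. Tanaka has the fewest and is eliminated.
Round 3: Rossi 3, Petrov 2. Rossi has a majority.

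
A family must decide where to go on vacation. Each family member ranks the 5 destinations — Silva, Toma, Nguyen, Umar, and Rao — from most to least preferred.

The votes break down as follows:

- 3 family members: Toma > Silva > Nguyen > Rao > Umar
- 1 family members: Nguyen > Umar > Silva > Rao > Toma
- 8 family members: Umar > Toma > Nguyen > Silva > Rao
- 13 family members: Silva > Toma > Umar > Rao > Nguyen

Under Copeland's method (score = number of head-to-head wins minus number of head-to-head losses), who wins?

Pairwise results:
  Silva vs Toma: Silva wins 14–11.
  Silva vs Nguyen: Silva wins 16–9.
  Silva vs Umar: Silva wins 16–9.
  Silva vs Rao: Silva wins 25–0.
  Toma vs Nguyen: Toma wins 24–1.
  Toma vs Umar: Toma wins 16–9.
  Toma vs Rao: Toma wins 24–1.
  Nguyen vs Umar: Umar wins 21–4.
  Nguyen vs Rao: Rao wins 13–12.
  Umar vs Rao: Umar wins 22–3.
Copeland scores (wins − losses):
  Silva: 4 − 0 = 4
  Toma: 3 − 1 = 2
  Nguyen: 0 − 4 = -4
  Umar: 2 − 2 = 0
  Rao: 1 − 3 = -2
Silva has the best Copeland score.

Silva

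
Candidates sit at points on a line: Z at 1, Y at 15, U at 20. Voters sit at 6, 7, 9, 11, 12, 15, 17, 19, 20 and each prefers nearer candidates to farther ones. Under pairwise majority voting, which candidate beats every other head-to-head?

With single-peaked preferences on a line, the Condorcet winner is the candidate closest to the median voter.
The median voter (position 12) is closest to Y at 15.
Check: Y vs Z — voters closer to Y: 7 of 9.

Y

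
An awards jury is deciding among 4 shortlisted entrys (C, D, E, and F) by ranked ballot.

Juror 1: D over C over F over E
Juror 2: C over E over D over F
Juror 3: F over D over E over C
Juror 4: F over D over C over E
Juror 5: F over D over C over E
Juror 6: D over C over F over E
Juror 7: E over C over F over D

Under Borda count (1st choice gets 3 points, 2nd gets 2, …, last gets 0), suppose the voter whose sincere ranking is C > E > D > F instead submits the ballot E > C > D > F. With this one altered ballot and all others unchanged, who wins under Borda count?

D

Borda totals with the altered ballot: C 10, D 13, E 7, F 12.
The winner is unchanged: still D.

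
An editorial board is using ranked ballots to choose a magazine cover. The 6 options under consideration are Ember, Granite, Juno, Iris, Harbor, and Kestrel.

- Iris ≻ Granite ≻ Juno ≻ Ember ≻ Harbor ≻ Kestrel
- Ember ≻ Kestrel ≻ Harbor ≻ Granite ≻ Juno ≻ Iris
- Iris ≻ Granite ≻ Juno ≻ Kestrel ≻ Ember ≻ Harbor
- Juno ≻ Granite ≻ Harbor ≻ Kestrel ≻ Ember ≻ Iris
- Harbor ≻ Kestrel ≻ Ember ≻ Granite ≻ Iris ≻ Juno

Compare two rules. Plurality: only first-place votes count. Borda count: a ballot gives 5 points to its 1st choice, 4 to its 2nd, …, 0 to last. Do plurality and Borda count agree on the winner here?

Plurality first-place counts: Ember 1, Granite 0, Juno 1, Iris 2, Harbor 1, Kestrel 0 → Iris.
Borda totals: Ember 12, Granite 16, Juno 12, Iris 11, Harbor 12, Kestrel 12 → Granite.
The two rules disagree: plurality picks Iris, Borda picks Granite.

No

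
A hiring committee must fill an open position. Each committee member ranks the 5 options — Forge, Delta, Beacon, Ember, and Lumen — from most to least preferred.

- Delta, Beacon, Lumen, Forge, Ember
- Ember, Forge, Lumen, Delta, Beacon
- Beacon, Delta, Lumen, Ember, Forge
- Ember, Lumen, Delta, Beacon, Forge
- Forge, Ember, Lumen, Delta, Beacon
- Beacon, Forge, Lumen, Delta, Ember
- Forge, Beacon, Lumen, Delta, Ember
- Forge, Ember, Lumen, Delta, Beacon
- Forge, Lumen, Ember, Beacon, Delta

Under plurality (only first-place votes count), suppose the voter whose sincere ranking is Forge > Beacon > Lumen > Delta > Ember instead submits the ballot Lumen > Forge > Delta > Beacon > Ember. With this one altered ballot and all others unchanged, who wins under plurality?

Forge

First-place totals with the altered ballot: Forge 3, Delta 1, Beacon 2, Ember 2, Lumen 1.
The winner is unchanged: still Forge.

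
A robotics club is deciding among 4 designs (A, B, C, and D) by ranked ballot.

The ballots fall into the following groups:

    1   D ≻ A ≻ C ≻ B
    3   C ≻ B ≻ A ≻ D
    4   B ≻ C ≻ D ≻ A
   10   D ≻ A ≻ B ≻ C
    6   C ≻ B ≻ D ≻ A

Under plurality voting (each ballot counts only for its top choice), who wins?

D

First-place vote totals:
  A: 0
  B: 4
  C: 9
  D: 11
D has the most first-place votes.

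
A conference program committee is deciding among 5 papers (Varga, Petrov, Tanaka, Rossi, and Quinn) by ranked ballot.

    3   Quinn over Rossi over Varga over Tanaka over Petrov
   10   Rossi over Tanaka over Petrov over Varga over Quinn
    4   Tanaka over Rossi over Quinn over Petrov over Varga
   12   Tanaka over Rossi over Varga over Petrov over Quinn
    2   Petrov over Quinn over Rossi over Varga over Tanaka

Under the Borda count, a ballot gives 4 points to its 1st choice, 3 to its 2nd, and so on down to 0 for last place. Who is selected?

Borda scores:
  Varga: 3·2 + 10·1 + 4·0 + 12·2 + 2·1 = 42
  Petrov: 3·0 + 10·2 + 4·1 + 12·1 + 2·4 = 44
  Tanaka: 3·1 + 10·3 + 4·4 + 12·4 + 2·0 = 97
  Rossi: 3·3 + 10·4 + 4·3 + 12·3 + 2·2 = 101
  Quinn: 3·4 + 10·0 + 4·2 + 12·0 + 2·3 = 26
Rossi has the highest total.

Rossi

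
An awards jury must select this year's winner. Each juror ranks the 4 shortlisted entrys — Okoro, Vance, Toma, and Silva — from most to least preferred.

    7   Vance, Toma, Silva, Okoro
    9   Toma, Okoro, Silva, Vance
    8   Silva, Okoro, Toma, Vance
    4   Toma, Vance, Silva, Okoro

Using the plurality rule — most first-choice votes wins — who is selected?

Toma

First-place vote totals:
  Okoro: 0
  Vance: 7
  Toma: 13
  Silva: 8
Toma has the most first-place votes.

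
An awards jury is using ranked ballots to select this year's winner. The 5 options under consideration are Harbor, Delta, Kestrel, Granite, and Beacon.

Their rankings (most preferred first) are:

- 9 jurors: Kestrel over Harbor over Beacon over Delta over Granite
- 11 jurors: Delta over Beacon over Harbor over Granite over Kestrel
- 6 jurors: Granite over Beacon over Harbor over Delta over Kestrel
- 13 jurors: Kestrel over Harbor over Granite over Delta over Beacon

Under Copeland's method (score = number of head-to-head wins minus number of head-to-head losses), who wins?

Kestrel

Pairwise results:
  Harbor vs Delta: Harbor wins 28–11.
  Harbor vs Kestrel: Kestrel wins 22–17.
  Harbor vs Granite: Harbor wins 33–6.
  Harbor vs Beacon: Harbor wins 22–17.
  Delta vs Kestrel: Kestrel wins 22–17.
  Delta vs Granite: Delta wins 20–19.
  Delta vs Beacon: Delta wins 24–15.
  Kestrel vs Granite: Kestrel wins 22–17.
  Kestrel vs Beacon: Kestrel wins 22–17.
  Granite vs Beacon: Beacon wins 20–19.
Copeland scores (wins − losses):
  Harbor: 3 − 1 = 2
  Delta: 2 − 2 = 0
  Kestrel: 4 − 0 = 4
  Granite: 0 − 4 = -4
  Beacon: 1 − 3 = -2
Kestrel has the best Copeland score.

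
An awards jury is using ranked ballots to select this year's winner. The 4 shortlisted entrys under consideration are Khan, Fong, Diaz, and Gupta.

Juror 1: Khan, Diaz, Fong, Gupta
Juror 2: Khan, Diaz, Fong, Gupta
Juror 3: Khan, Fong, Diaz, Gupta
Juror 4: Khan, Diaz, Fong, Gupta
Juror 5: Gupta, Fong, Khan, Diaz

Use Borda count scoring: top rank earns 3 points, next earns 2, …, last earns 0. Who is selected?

Borda scores:
  Khan: 3 + 3 + 3 + 3 + 1 = 13
  Fong: 1 + 1 + 2 + 1 + 2 = 7
  Diaz: 2 + 2 + 1 + 2 + 0 = 7
  Gupta: 0 + 0 + 0 + 0 + 3 = 3
Khan has the highest total.

Khan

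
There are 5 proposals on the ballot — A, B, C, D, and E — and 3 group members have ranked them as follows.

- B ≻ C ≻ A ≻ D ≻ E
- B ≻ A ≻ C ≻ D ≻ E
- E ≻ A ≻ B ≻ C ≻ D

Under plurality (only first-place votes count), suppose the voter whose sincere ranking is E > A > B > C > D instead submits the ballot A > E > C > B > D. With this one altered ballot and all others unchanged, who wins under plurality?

B

First-place totals with the altered ballot: A 1, B 2, C 0, D 0, E 0.
The winner is unchanged: still B.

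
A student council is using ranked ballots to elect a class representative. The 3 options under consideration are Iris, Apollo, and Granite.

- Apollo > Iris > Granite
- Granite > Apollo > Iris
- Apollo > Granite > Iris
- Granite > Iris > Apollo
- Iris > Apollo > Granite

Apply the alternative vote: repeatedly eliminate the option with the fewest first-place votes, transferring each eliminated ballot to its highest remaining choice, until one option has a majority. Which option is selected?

Round 1: Apollo 2, Granite 2, Iris 1. Iris has the fewest and is eliminated.
Round 2: Apollo 3, Granite 2. Apollo has a majority.

Apollo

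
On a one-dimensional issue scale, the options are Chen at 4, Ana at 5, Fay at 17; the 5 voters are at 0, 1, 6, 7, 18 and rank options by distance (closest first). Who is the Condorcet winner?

Ana

With single-peaked preferences on a line, the Condorcet winner is the candidate closest to the median voter.
The median voter (position 6) is closest to Ana at 5.
Check: Ana vs Fay — voters closer to Ana: 4 of 5.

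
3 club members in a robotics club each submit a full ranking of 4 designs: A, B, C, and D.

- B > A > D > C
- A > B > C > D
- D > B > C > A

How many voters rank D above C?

Ballots ranking D above C: 2.
Ballots ranking C above D: 1.
So 2 of 3 voters prefer D to C.

2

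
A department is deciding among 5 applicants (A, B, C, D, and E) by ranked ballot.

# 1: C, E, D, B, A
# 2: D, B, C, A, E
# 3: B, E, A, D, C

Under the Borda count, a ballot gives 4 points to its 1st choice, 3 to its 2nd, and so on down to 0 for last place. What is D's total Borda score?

7

Borda scores:
  A: 0 + 1 + 2 = 3
  B: 1 + 3 + 4 = 8
  C: 4 + 2 + 0 = 6
  D: 2 + 4 + 1 = 7
  E: 3 + 0 + 3 = 6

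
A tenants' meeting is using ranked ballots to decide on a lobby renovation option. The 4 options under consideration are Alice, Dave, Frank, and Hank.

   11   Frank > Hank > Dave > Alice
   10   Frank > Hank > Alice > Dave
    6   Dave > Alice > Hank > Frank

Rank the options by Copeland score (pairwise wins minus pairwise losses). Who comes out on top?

Frank

Pairwise results:
  Alice vs Dave: Dave wins 17–10.
  Alice vs Frank: Frank wins 21–6.
  Alice vs Hank: Hank wins 21–6.
  Dave vs Frank: Frank wins 21–6.
  Dave vs Hank: Hank wins 21–6.
  Frank vs Hank: Frank wins 21–6.
Copeland scores (wins − losses):
  Alice: 0 − 3 = -3
  Dave: 1 − 2 = -1
  Frank: 3 − 0 = 3
  Hank: 2 − 1 = 1
Frank has the best Copeland score.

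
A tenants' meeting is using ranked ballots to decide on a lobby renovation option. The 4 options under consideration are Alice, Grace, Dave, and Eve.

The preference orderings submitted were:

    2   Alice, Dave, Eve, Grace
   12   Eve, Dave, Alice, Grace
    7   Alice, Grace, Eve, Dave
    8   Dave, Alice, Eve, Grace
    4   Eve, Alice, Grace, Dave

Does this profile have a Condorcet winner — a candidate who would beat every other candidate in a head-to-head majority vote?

Head-to-head results (33 voters total):
Alice vs Grace: Alice wins 33–0.
Alice vs Dave: Dave wins 20–13.
Alice vs Eve: Alice wins 17–16.
Grace vs Dave: Dave wins 22–11.
Grace vs Eve: Eve wins 26–7.
Dave vs Eve: Eve wins 23–10.
No candidate beats all others: Alice beats Eve beats Dave beats Alice, a majority cycle.

No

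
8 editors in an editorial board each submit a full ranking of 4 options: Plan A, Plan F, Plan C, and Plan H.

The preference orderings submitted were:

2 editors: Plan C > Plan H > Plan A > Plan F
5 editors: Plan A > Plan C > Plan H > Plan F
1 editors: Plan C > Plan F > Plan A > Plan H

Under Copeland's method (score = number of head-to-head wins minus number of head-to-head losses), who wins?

Pairwise results:
  Plan A vs Plan F: Plan A wins 7–1.
  Plan A vs Plan C: Plan A wins 5–3.
  Plan A vs Plan H: Plan A wins 6–2.
  Plan F vs Plan C: Plan C wins 8–0.
  Plan F vs Plan H: Plan H wins 7–1.
  Plan C vs Plan H: Plan C wins 8–0.
Copeland scores (wins − losses):
  Plan A: 3 − 0 = 3
  Plan F: 0 − 3 = -3
  Plan C: 2 − 1 = 1
  Plan H: 1 − 2 = -1
Plan A has the best Copeland score.

Plan A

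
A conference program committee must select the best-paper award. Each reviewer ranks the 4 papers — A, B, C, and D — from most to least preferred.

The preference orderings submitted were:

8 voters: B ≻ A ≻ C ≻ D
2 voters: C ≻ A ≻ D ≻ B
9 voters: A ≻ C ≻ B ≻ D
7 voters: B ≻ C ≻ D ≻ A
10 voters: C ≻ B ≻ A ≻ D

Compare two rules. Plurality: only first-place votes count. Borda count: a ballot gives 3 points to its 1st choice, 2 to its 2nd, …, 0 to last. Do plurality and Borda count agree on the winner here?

Plurality first-place counts: A 9, B 15, C 12, D 0 → B.
Borda totals: A 57, B 74, C 76, D 9 → C.
The two rules disagree: plurality picks B, Borda picks C.

No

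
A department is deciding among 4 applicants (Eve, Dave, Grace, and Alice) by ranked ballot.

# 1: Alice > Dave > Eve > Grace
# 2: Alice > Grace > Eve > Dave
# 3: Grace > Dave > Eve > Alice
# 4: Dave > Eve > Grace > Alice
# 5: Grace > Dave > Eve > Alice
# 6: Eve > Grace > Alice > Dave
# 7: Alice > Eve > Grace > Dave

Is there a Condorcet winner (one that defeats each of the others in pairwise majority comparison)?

Head-to-head results (7 voters total):
Eve vs Dave: Dave wins 4–3.
Eve vs Grace: Eve wins 4–3.
Eve vs Alice: Eve wins 4–3.
Dave vs Grace: Grace wins 5–2.
Dave vs Alice: Alice wins 4–3.
Grace vs Alice: Grace wins 4–3.
No candidate beats all others: Eve beats Grace beats Dave beats Eve, a majority cycle.

No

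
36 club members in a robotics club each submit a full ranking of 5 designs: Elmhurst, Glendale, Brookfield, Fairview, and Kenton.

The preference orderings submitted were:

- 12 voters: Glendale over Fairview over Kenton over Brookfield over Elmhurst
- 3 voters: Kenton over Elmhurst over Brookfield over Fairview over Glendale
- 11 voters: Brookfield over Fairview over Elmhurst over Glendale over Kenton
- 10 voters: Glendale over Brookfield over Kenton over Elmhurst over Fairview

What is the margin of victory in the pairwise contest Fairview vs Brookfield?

Ballots ranking Fairview above Brookfield: 12.
Ballots ranking Brookfield above Fairview: 3+11+10 = 24.
Brookfield wins 24–12, a margin of 12.

12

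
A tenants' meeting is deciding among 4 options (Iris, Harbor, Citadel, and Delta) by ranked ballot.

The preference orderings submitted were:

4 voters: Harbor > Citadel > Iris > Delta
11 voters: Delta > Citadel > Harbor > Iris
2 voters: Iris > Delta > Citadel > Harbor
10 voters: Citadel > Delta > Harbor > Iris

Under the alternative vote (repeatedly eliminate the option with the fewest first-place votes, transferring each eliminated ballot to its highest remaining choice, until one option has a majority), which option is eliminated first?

Iris

Round 1: Delta 11, Citadel 10, Harbor 4, Iris 2. Iris has the fewest and is eliminated.
Round 2: Delta 13, Citadel 10, Harbor 4. Harbor has the fewest and is eliminated.
Round 3: Citadel 14, Delta 13. Citadel has a majority.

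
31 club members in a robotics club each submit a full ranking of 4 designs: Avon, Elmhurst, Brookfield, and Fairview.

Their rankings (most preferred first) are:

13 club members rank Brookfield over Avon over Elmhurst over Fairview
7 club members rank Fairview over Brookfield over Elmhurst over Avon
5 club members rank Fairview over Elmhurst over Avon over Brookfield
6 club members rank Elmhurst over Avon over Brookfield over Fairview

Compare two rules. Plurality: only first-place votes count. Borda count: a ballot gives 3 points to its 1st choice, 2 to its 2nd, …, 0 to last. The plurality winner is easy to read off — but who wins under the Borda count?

Plurality first-place counts: Avon 0, Elmhurst 6, Brookfield 13, Fairview 12 → Brookfield.
Borda totals: Avon 43, Elmhurst 48, Brookfield 59, Fairview 36 → Brookfield.

Brookfield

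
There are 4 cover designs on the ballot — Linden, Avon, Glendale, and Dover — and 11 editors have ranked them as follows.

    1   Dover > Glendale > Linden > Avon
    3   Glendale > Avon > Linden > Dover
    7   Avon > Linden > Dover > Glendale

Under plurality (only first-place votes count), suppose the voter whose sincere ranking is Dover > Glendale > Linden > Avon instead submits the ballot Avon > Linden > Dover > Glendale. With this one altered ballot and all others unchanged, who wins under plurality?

Avon

First-place totals with the altered ballot: Linden 0, Avon 8, Glendale 3, Dover 0.
The winner is unchanged: still Avon.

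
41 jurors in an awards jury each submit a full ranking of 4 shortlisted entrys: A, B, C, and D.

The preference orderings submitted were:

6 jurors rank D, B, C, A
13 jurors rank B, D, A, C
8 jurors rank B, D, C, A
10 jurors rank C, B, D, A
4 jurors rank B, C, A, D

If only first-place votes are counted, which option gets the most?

B

First-place vote totals:
  A: 0
  B: 25
  C: 10
  D: 6
B has the most first-place votes.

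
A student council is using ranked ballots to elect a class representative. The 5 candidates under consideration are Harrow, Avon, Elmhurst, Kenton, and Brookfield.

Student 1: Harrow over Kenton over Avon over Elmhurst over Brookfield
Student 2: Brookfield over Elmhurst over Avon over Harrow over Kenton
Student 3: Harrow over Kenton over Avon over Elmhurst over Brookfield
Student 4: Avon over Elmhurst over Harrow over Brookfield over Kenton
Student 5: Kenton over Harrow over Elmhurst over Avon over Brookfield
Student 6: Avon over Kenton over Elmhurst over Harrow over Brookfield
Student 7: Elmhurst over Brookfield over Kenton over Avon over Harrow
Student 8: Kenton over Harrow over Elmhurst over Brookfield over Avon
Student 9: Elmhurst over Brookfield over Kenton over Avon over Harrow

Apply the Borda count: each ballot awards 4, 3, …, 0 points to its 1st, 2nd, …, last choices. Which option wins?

Borda scores:
  Harrow: 4 + 1 + 4 + 2 + 3 + 1 + 0 + 3 + 0 = 18
  Avon: 2 + 2 + 2 + 4 + 1 + 4 + 1 + 0 + 1 = 17
  Elmhurst: 1 + 3 + 1 + 3 + 2 + 2 + 4 + 2 + 4 = 22
  Kenton: 3 + 0 + 3 + 0 + 4 + 3 + 2 + 4 + 2 = 21
  Brookfield: 0 + 4 + 0 + 1 + 0 + 0 + 3 + 1 + 3 = 12
Elmhurst has the highest total.

Elmhurst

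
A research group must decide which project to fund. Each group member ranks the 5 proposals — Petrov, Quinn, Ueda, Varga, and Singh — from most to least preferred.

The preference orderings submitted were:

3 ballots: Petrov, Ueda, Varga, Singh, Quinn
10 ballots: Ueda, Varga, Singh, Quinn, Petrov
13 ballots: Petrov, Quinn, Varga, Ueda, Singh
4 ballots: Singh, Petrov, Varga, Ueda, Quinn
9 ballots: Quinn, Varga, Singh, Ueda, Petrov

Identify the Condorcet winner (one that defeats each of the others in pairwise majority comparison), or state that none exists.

There is no Condorcet winner

Head-to-head results (39 voters total):
Petrov vs Quinn: Petrov wins 20–19.
Petrov vs Ueda: Petrov wins 20–19.
Petrov vs Varga: Petrov wins 20–19.
Petrov vs Singh: Singh wins 23–16.
Quinn vs Ueda: Quinn wins 22–17.
Quinn vs Varga: Quinn wins 22–17.
Quinn vs Singh: Quinn wins 22–17.
Ueda vs Varga: Varga wins 26–13.
Ueda vs Singh: Ueda wins 26–13.
Varga vs Singh: Varga wins 35–4.
No candidate beats all others: Petrov beats Quinn beats Singh beats Petrov, a majority cycle.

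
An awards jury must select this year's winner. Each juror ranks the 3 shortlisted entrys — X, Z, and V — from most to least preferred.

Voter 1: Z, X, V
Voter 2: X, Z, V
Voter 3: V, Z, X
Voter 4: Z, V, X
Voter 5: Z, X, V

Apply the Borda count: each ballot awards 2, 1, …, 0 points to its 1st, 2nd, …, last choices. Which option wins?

Borda scores:
  X: 1 + 2 + 0 + 0 + 1 = 4
  Z: 2 + 1 + 1 + 2 + 2 = 8
  V: 0 + 0 + 2 + 1 + 0 = 3
Z has the highest total.

Z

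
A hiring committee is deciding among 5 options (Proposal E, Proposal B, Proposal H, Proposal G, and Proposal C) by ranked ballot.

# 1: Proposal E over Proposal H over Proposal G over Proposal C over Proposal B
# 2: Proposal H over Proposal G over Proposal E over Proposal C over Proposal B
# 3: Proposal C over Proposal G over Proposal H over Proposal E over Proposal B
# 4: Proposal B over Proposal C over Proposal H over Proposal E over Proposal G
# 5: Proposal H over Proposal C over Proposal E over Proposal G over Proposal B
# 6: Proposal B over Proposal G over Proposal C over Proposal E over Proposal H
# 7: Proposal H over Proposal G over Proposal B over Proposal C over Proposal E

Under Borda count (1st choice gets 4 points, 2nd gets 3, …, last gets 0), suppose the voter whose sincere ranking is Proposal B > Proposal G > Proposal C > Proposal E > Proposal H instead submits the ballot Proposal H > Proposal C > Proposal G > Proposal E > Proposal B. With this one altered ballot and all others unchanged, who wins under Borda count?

Borda totals with the altered ballot: Proposal E 11, Proposal B 6, Proposal H 23, Proposal G 14, Proposal C 16.
The winner is unchanged: still Proposal H.

Proposal H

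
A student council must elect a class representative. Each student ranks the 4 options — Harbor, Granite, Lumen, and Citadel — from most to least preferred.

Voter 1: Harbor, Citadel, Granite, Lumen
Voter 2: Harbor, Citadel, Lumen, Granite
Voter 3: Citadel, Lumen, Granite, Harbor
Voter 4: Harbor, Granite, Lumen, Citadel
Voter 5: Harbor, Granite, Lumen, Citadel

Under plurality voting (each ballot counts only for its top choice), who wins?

Harbor

First-place vote totals:
  Harbor: 4
  Granite: 0
  Lumen: 0
  Citadel: 1
Harbor has the most first-place votes.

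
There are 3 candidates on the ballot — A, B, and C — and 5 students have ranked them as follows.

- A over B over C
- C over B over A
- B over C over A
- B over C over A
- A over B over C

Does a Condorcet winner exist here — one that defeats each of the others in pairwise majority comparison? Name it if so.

Head-to-head results (5 voters total):
A vs B: B wins 3–2.
A vs C: C wins 3–2.
B vs C: B wins 4–1.
B beats each rival — A (3–2), C (4–1) — so B is the Condorcet winner.

B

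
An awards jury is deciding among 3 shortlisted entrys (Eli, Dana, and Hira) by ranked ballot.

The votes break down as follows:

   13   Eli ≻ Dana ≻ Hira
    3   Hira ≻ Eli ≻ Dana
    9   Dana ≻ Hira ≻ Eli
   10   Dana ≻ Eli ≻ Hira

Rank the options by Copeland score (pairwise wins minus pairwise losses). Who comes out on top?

Pairwise results:
  Eli vs Dana: Dana wins 19–16.
  Eli vs Hira: Eli wins 23–12.
  Dana vs Hira: Dana wins 32–3.
Copeland scores (wins − losses):
  Eli: 1 − 1 = 0
  Dana: 2 − 0 = 2
  Hira: 0 − 2 = -2
Dana has the best Copeland score.

Dana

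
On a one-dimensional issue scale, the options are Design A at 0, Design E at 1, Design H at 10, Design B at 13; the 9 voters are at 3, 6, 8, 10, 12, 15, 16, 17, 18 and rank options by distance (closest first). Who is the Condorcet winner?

Design B

With single-peaked preferences on a line, the Condorcet winner is the candidate closest to the median voter.
The median voter (position 12) is closest to Design B at 13.
Check: Design B vs Design H — voters closer to Design B: 5 of 9.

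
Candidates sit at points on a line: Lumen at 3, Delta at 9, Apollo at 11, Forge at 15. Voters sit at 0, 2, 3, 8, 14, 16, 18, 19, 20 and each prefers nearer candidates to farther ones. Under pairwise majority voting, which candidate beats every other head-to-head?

With single-peaked preferences on a line, the Condorcet winner is the candidate closest to the median voter.
The median voter (position 14) is closest to Forge at 15.
Check: Forge vs Apollo — voters closer to Forge: 5 of 9.

Forge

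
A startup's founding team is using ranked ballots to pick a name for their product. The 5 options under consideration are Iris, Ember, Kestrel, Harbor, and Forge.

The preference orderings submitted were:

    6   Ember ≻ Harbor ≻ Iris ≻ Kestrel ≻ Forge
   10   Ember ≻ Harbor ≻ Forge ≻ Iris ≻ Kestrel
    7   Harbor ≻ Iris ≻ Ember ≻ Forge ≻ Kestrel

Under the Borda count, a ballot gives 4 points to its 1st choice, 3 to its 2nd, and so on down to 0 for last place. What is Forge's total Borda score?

Borda scores:
  Iris: 6·2 + 10·1 + 7·3 = 43
  Ember: 6·4 + 10·4 + 7·2 = 78
  Kestrel: 6·1 + 10·0 + 7·0 = 6
  Harbor: 6·3 + 10·3 + 7·4 = 76
  Forge: 6·0 + 10·2 + 7·1 = 27

27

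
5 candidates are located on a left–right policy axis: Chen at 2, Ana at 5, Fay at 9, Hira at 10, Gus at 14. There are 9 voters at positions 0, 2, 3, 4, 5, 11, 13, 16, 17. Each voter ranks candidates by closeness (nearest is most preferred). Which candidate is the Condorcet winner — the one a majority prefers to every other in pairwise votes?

With single-peaked preferences on a line, the Condorcet winner is the candidate closest to the median voter.
The median voter (position 5) is closest to Ana at 5.
Check: Ana vs Fay — voters closer to Ana: 5 of 9.

Ana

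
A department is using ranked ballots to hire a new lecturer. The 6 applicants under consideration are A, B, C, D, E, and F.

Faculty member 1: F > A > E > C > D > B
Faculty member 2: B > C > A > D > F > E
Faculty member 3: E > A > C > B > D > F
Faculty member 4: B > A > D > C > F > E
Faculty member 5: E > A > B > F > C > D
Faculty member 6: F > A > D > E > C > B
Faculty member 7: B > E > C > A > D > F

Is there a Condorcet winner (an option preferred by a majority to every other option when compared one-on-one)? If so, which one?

A

Head-to-head results (7 voters total):
A vs B: A wins 4–3.
A vs C: A wins 5–2.
A vs D: A wins 7–0.
A vs E: A wins 4–3.
A vs F: A wins 5–2.
B vs C: B wins 4–3.
B vs D: B wins 5–2.
B vs E: E wins 4–3.
B vs F: B wins 5–2.
C vs D: C wins 5–2.
C vs E: E wins 5–2.
C vs F: C wins 4–3.
D vs E: E wins 4–3.
D vs F: D wins 4–3.
E vs F: F wins 4–3.
A beats each rival — B (4–3), C (5–2), D (7–0), E (4–3), F (5–2) — so A is the Condorcet winner.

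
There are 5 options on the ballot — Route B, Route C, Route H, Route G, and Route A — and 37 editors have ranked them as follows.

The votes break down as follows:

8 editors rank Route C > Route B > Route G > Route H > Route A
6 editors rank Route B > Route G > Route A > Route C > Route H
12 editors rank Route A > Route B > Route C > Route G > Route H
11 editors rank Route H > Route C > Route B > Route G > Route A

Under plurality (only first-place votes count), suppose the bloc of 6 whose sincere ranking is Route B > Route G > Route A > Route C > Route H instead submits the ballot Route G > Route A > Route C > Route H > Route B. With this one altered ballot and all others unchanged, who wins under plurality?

Route A

First-place totals with the altered ballot: Route B 0, Route C 8, Route H 11, Route G 6, Route A 12.
The winner is unchanged: still Route A.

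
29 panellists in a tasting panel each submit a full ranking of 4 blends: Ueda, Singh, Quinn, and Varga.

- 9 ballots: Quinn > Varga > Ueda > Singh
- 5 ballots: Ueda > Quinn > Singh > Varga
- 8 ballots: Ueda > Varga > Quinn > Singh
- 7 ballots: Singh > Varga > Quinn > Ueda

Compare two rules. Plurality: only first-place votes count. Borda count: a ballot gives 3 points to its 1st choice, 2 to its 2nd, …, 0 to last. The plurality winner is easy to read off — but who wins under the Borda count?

Plurality first-place counts: Ueda 13, Singh 7, Quinn 9, Varga 0 → Ueda.
Borda totals: Ueda 48, Singh 26, Quinn 52, Varga 48 → Quinn.

Quinn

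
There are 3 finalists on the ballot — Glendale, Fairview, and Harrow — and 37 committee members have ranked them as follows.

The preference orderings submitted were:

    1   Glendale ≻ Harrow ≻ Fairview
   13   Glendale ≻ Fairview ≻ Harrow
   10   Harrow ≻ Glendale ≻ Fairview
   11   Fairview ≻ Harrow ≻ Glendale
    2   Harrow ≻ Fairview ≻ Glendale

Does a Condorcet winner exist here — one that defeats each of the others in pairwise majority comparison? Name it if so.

Head-to-head results (37 voters total):
Glendale vs Fairview: Glendale wins 24–13.
Glendale vs Harrow: Harrow wins 23–14.
Fairview vs Harrow: Fairview wins 24–13.
No candidate beats all others: Glendale beats Fairview beats Harrow beats Glendale, a majority cycle.

None — there is no Condorcet winner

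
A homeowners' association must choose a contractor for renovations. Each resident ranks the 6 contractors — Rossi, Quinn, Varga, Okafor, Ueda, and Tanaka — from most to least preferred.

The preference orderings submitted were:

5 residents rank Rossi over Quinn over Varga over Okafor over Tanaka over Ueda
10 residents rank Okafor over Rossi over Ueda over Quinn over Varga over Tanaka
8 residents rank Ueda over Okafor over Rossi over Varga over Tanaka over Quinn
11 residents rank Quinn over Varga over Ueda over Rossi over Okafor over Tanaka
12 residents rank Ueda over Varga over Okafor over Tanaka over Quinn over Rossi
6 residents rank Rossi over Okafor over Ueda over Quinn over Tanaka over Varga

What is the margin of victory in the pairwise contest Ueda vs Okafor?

Ballots ranking Ueda above Okafor: 8+11+12 = 31.
Ballots ranking Okafor above Ueda: 5+10+6 = 21.
Ueda wins 31–21, a margin of 10.

10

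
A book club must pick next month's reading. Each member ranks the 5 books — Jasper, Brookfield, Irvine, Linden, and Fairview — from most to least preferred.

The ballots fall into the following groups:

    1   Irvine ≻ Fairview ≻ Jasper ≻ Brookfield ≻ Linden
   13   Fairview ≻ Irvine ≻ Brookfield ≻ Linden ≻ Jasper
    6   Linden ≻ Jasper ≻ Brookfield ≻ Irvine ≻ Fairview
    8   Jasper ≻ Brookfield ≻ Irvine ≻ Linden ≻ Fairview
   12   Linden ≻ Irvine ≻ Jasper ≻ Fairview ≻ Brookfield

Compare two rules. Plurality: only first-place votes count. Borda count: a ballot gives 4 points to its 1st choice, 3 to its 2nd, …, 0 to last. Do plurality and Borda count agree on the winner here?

No

Plurality first-place counts: Jasper 8, Brookfield 0, Irvine 1, Linden 18, Fairview 13 → Linden.
Borda totals: Jasper 76, Brookfield 63, Irvine 101, Linden 93, Fairview 67 → Irvine.
The two rules disagree: plurality picks Linden, Borda picks Irvine.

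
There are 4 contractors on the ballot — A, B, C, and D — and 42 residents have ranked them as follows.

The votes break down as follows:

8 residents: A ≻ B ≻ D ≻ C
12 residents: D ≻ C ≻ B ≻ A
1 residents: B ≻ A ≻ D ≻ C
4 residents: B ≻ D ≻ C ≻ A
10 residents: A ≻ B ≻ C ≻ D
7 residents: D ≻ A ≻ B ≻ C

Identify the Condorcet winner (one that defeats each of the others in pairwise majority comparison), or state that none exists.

Head-to-head results (42 voters total):
A vs B: A wins 25–17.
A vs C: A wins 26–16.
A vs D: D wins 23–19.
B vs C: B wins 30–12.
B vs D: B wins 23–19.
C vs D: D wins 32–10.
No candidate beats all others: A beats B beats D beats A, a majority cycle.

No Condorcet winner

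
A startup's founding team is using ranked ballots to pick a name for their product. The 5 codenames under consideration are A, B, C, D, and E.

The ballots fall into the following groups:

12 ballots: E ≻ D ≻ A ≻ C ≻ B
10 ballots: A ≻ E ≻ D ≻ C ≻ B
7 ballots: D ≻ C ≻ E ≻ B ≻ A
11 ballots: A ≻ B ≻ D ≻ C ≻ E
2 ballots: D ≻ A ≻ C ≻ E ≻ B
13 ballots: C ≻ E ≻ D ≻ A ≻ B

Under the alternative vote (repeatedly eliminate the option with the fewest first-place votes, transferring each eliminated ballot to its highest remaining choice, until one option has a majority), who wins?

A

Round 1: A 21, C 13, E 12, D 9, B 0. B has the fewest and is eliminated.
Round 2: A 21, C 13, E 12, D 9. D has the fewest and is eliminated.
Round 3: A 23, C 20, E 12. E has the fewest and is eliminated.
Round 4: A 35, C 20. A has a majority.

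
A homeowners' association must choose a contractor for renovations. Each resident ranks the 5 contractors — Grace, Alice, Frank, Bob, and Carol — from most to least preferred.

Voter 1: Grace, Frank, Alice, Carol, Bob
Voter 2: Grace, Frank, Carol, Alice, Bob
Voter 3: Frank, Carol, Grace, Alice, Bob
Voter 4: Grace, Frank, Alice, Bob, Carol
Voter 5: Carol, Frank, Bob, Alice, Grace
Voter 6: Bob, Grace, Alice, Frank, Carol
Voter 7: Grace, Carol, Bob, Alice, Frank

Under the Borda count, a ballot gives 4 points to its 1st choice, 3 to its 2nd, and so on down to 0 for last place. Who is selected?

Grace

Borda scores:
  Grace: 4 + 4 + 2 + 4 + 0 + 3 + 4 = 21
  Alice: 2 + 1 + 1 + 2 + 1 + 2 + 1 = 10
  Frank: 3 + 3 + 4 + 3 + 3 + 1 + 0 = 17
  Bob: 0 + 0 + 0 + 1 + 2 + 4 + 2 = 9
  Carol: 1 + 2 + 3 + 0 + 4 + 0 + 3 = 13
Grace has the highest total.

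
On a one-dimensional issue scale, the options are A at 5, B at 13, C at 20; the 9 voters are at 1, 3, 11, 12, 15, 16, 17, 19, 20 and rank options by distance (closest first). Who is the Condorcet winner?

B

With single-peaked preferences on a line, the Condorcet winner is the candidate closest to the median voter.
The median voter (position 15) is closest to B at 13.
Check: B vs C — voters closer to B: 6 of 9.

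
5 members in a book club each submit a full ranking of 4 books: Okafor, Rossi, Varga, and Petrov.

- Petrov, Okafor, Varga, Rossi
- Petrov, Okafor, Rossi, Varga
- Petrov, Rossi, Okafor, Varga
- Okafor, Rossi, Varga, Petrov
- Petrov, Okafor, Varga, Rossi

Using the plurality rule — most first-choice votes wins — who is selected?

Petrov

First-place vote totals:
  Okafor: 1
  Rossi: 0
  Varga: 0
  Petrov: 4
Petrov has the most first-place votes.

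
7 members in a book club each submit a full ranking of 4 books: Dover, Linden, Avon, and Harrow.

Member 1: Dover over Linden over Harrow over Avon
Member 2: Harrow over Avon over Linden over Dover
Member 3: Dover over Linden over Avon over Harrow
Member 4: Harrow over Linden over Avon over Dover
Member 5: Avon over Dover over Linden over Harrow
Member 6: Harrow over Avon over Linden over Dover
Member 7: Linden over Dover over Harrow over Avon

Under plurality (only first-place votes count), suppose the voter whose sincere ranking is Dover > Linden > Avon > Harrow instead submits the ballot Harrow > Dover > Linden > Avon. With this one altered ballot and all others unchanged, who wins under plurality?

Harrow

First-place totals with the altered ballot: Dover 1, Linden 1, Avon 1, Harrow 4.
The winner is unchanged: still Harrow.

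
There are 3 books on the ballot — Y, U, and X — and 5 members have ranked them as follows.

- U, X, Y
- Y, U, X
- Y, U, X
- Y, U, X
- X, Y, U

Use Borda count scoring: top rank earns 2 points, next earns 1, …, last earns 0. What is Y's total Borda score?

7

Borda scores:
  Y: 0 + 2 + 2 + 2 + 1 = 7
  U: 2 + 1 + 1 + 1 + 0 = 5
  X: 1 + 0 + 0 + 0 + 2 = 3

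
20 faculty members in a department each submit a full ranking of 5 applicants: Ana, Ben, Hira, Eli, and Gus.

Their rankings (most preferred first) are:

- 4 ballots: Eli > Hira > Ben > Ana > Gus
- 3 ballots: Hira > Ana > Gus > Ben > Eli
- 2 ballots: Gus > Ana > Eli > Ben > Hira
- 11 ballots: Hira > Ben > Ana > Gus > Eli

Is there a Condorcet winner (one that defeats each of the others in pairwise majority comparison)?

Head-to-head results (20 voters total):
Ana vs Ben: Ben wins 15–5.
Ana vs Hira: Hira wins 18–2.
Ana vs Eli: Ana wins 16–4.
Ana vs Gus: Ana wins 18–2.
Ben vs Hira: Hira wins 18–2.
Ben vs Eli: Ben wins 14–6.
Ben vs Gus: Ben wins 15–5.
Hira vs Eli: Hira wins 14–6.
Hira vs Gus: Hira wins 18–2.
Eli vs Gus: Gus wins 16–4.
Hira beats each rival — Ana (18–2), Ben (18–2), Eli (14–6), Gus (18–2) — so Hira is the Condorcet winner.

Yes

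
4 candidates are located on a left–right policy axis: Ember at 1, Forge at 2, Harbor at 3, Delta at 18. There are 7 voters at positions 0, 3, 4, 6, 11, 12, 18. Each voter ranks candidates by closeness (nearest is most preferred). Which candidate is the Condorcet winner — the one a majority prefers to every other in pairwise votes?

Harbor

With single-peaked preferences on a line, the Condorcet winner is the candidate closest to the median voter.
The median voter (position 6) is closest to Harbor at 3.
Check: Harbor vs Forge — voters closer to Harbor: 6 of 7.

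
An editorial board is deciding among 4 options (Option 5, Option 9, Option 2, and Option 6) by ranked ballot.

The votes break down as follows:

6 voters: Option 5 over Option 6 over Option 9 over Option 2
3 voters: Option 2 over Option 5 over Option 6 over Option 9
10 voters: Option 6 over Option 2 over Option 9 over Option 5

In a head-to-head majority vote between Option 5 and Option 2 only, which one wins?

Option 2

Ballots ranking Option 5 above Option 2: 6.
Ballots ranking Option 2 above Option 5: 3+10 = 13.
Option 2 wins the head-to-head, 13–6.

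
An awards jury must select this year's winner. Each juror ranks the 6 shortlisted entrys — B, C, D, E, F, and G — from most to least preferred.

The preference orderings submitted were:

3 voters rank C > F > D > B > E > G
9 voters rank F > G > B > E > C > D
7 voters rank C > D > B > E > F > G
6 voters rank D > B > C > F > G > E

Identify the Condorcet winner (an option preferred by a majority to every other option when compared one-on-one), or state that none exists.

No Condorcet winner

Head-to-head results (25 voters total):
B vs C: B wins 15–10.
B vs D: D wins 16–9.
B vs E: B wins 25–0.
B vs F: B wins 13–12.
B vs G: B wins 16–9.
C vs D: C wins 19–6.
C vs E: C wins 16–9.
C vs F: C wins 16–9.
C vs G: C wins 16–9.
D vs E: D wins 16–9.
D vs F: D wins 13–12.
D vs G: D wins 16–9.
E vs F: F wins 18–7.
E vs G: G wins 15–10.
F vs G: F wins 25–0.
No candidate beats all others: B beats C beats D beats B, a majority cycle.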